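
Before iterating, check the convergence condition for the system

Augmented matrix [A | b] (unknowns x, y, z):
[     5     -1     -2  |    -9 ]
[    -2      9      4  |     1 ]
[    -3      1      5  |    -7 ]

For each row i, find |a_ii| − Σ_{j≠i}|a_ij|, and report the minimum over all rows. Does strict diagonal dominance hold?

1

row 1: |5| − (1+2) = 2
row 2: |9| − (2+4) = 3
row 3: |5| − (3+1) = 1
minimum over rows = 1 → strictly diagonally dominant (convergence guaranteed)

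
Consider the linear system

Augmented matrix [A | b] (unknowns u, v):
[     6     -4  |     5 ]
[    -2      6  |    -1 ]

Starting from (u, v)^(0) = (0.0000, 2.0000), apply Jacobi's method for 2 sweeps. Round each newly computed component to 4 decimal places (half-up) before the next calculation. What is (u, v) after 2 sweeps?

Iteration 1:
  u = (5 - (-4)·2.0000) / (6) = 2.1667
  v = (-1 - (-2)·0.0000) / (6) = -0.1667
Iteration 2:
  u = (5 - (-4)·-0.1667) / (6) = 0.7222
  v = (-1 - (-2)·2.1667) / (6) = 0.5556

(0.7222, 0.5556)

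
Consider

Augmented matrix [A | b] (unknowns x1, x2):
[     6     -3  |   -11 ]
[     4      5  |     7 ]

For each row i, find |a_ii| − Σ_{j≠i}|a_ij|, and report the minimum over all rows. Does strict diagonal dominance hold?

1

row 1: |6| − (3) = 3
row 2: |5| − (4) = 1
minimum over rows = 1 → strictly diagonally dominant (convergence guaranteed)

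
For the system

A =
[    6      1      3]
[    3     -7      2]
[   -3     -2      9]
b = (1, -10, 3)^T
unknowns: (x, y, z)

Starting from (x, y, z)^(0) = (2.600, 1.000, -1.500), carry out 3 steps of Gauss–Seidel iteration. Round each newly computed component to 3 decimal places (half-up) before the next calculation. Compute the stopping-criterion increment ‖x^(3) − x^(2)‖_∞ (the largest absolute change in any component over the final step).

0.166

Iteration 1:
  x = (1 - (1)·1.000 - (3)·-1.500) / (6) = 0.750
  y = (-10 - (3)·0.750 - (2)·-1.500) / (-7) = 1.321
  z = (3 - (-3)·0.750 - (-2)·1.321) / (9) = 0.877
Iteration 2:
  x = (1 - (1)·1.321 - (3)·0.877) / (6) = -0.492
  y = (-10 - (3)·-0.492 - (2)·0.877) / (-7) = 1.468
  z = (3 - (-3)·-0.492 - (-2)·1.468) / (9) = 0.496
Iteration 3:
  x = (1 - (1)·1.468 - (3)·0.496) / (6) = -0.326
  y = (-10 - (3)·-0.326 - (2)·0.496) / (-7) = 1.431
  z = (3 - (-3)·-0.326 - (-2)·1.431) / (9) = 0.543
Change: (0.166, -0.037, 0.047) → max |·| = 0.166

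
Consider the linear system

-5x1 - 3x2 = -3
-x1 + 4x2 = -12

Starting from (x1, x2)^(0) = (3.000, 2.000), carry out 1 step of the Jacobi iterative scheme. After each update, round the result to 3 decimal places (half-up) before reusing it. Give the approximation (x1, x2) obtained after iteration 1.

Iteration 1:
  x1 = (-3 - (-3)·2.000) / (-5) = -0.600
  x2 = (-12 - (-1)·3.000) / (4) = -2.250

(-0.600, -2.250)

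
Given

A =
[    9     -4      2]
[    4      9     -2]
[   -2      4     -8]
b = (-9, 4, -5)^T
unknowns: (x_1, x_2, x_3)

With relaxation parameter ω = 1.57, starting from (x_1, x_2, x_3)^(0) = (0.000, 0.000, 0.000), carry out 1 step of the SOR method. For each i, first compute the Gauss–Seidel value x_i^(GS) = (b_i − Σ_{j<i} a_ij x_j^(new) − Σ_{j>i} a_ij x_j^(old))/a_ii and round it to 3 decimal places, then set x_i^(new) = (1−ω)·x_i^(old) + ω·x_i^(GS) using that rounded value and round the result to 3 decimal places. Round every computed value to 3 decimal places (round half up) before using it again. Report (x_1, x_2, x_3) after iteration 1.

(-1.570, 1.793, 3.005)

Iteration 1:
  x_1: GS value = (-9 - (-4)·0.000 - (2)·0.000) / (9) = -1.000;  x_1 ← (1−ω)·0.000 + ω·-1.000 = -1.570
  x_2: GS value = (4 - (4)·-1.570 - (-2)·0.000) / (9) = 1.142;  x_2 ← (1−ω)·0.000 + ω·1.142 = 1.793
  x_3: GS value = (-5 - (-2)·-1.570 - (4)·1.793) / (-8) = 1.914;  x_3 ← (1−ω)·0.000 + ω·1.914 = 3.005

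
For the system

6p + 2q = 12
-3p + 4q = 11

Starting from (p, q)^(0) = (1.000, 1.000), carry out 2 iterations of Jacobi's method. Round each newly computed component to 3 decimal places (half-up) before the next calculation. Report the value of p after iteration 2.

Iteration 1:
  p = (12 - (2)·1.000) / (6) = 1.667
  q = (11 - (-3)·1.000) / (4) = 3.500
Iteration 2:
  p = (12 - (2)·3.500) / (6) = 0.833
  q = (11 - (-3)·1.667) / (4) = 4.000

0.833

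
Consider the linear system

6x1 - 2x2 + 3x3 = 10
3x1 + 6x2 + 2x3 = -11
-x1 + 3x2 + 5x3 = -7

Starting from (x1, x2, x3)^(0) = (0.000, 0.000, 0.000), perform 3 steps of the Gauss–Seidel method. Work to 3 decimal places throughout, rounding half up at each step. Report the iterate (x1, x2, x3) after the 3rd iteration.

Iteration 1:
  x1 = (10 - (-2)·0.000 - (3)·0.000) / (6) = 1.667
  x2 = (-11 - (3)·1.667 - (2)·0.000) / (6) = -2.667
  x3 = (-7 - (-1)·1.667 - (3)·-2.667) / (5) = 0.534
Iteration 2:
  x1 = (10 - (-2)·-2.667 - (3)·0.534) / (6) = 0.511
  x2 = (-11 - (3)·0.511 - (2)·0.534) / (6) = -2.267
  x3 = (-7 - (-1)·0.511 - (3)·-2.267) / (5) = 0.062
Iteration 3:
  x1 = (10 - (-2)·-2.267 - (3)·0.062) / (6) = 0.880
  x2 = (-11 - (3)·0.880 - (2)·0.062) / (6) = -2.294
  x3 = (-7 - (-1)·0.880 - (3)·-2.294) / (5) = 0.152

(0.880, -2.294, 0.152)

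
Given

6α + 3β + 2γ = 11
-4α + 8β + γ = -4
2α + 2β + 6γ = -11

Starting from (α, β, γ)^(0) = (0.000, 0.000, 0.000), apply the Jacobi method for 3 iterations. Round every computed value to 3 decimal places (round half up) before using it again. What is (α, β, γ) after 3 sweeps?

Iteration 1:
  α = (11 - (3)·0.000 - (2)·0.000) / (6) = 1.833
  β = (-4 - (-4)·0.000 - (1)·0.000) / (8) = -0.500
  γ = (-11 - (2)·0.000 - (2)·0.000) / (6) = -1.833
Iteration 2:
  α = (11 - (3)·-0.500 - (2)·-1.833) / (6) = 2.694
  β = (-4 - (-4)·1.833 - (1)·-1.833) / (8) = 0.646
  γ = (-11 - (2)·1.833 - (2)·-0.500) / (6) = -2.278
Iteration 3:
  α = (11 - (3)·0.646 - (2)·-2.278) / (6) = 2.270
  β = (-4 - (-4)·2.694 - (1)·-2.278) / (8) = 1.132
  γ = (-11 - (2)·2.694 - (2)·0.646) / (6) = -2.947

(2.270, 1.132, -2.947)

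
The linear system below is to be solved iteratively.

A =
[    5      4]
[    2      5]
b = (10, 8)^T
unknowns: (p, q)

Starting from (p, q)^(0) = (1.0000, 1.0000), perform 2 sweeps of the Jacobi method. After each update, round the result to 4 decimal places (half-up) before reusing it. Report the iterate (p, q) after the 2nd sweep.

Iteration 1:
  p = (10 - (4)·1.0000) / (5) = 1.2000
  q = (8 - (2)·1.0000) / (5) = 1.2000
Iteration 2:
  p = (10 - (4)·1.2000) / (5) = 1.0400
  q = (8 - (2)·1.2000) / (5) = 1.1200

(1.0400, 1.1200)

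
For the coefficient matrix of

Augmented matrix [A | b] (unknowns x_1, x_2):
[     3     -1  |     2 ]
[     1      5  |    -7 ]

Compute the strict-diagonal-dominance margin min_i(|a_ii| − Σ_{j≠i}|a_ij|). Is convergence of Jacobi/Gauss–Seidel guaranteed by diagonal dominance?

2

row 1: |3| − (1) = 2
row 2: |5| − (1) = 4
minimum over rows = 2 → strictly diagonally dominant (convergence guaranteed)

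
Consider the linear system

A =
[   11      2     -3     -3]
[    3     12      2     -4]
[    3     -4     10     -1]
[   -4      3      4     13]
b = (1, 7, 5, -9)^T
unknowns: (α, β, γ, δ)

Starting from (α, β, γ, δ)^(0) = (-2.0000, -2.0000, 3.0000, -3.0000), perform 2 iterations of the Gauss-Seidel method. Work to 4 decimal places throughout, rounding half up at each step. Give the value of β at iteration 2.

Iteration 1:
  α = (1 - (2)·-2.0000 - (-3)·3.0000 - (-3)·-3.0000) / (11) = 0.4545
  β = (7 - (3)·0.4545 - (2)·3.0000 - (-4)·-3.0000) / (12) = -1.0303
  γ = (5 - (3)·0.4545 - (-4)·-1.0303 - (-1)·-3.0000) / (10) = -0.3485
  δ = (-9 - (-4)·0.4545 - (3)·-1.0303 - (4)·-0.3485) / (13) = -0.2075
Iteration 2:
  α = (1 - (2)·-1.0303 - (-3)·-0.3485 - (-3)·-0.2075) / (11) = 0.1266
  β = (7 - (3)·0.1266 - (2)·-0.3485 - (-4)·-0.2075) / (12) = 0.5406
  γ = (5 - (3)·0.1266 - (-4)·0.5406 - (-1)·-0.2075) / (10) = 0.6575
  δ = (-9 - (-4)·0.1266 - (3)·0.5406 - (4)·0.6575) / (13) = -0.9804

0.5406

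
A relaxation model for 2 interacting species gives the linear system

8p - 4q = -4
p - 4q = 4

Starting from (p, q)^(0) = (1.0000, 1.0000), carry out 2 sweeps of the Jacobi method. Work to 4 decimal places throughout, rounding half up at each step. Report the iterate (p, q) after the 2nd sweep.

Iteration 1:
  p = (-4 - (-4)·1.0000) / (8) = 0.0000
  q = (4 - (1)·1.0000) / (-4) = -0.7500
Iteration 2:
  p = (-4 - (-4)·-0.7500) / (8) = -0.8750
  q = (4 - (1)·0.0000) / (-4) = -1.0000

(-0.8750, -1.0000)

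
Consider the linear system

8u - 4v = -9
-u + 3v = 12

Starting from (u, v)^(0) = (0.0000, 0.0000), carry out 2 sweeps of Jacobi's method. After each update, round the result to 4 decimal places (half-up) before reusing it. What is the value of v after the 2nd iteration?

Iteration 1:
  u = (-9 - (-4)·0.0000) / (8) = -1.1250
  v = (12 - (-1)·0.0000) / (3) = 4.0000
Iteration 2:
  u = (-9 - (-4)·4.0000) / (8) = 0.8750
  v = (12 - (-1)·-1.1250) / (3) = 3.6250

3.6250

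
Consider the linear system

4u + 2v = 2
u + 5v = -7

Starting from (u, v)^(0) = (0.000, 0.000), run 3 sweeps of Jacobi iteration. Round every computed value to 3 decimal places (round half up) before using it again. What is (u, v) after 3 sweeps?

(1.250, -1.640)

Iteration 1:
  u = (2 - (2)·0.000) / (4) = 0.500
  v = (-7 - (1)·0.000) / (5) = -1.400
Iteration 2:
  u = (2 - (2)·-1.400) / (4) = 1.200
  v = (-7 - (1)·0.500) / (5) = -1.500
Iteration 3:
  u = (2 - (2)·-1.500) / (4) = 1.250
  v = (-7 - (1)·1.200) / (5) = -1.640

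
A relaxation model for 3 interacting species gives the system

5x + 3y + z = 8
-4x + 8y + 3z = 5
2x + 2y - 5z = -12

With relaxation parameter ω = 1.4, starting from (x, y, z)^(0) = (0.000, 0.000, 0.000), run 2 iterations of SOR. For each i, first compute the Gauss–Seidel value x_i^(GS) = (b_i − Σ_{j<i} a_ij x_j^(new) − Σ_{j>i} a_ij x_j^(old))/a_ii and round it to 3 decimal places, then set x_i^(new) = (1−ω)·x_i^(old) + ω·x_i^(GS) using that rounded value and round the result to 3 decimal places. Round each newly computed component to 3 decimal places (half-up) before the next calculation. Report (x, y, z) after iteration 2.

(-2.383, -4.911, -3.118)

Iteration 1:
  x: GS value = (8 - (3)·0.000 - (1)·0.000) / (5) = 1.600;  x ← (1−ω)·0.000 + ω·1.600 = 2.240
  y: GS value = (5 - (-4)·2.240 - (3)·0.000) / (8) = 1.745;  y ← (1−ω)·0.000 + ω·1.745 = 2.443
  z: GS value = (-12 - (2)·2.240 - (2)·2.443) / (-5) = 4.273;  z ← (1−ω)·0.000 + ω·4.273 = 5.982
Iteration 2:
  x: GS value = (8 - (3)·2.443 - (1)·5.982) / (5) = -1.062;  x ← (1−ω)·2.240 + ω·-1.062 = -2.383
  y: GS value = (5 - (-4)·-2.383 - (3)·5.982) / (8) = -2.810;  y ← (1−ω)·2.443 + ω·-2.810 = -4.911
  z: GS value = (-12 - (2)·-2.383 - (2)·-4.911) / (-5) = -0.518;  z ← (1−ω)·5.982 + ω·-0.518 = -3.118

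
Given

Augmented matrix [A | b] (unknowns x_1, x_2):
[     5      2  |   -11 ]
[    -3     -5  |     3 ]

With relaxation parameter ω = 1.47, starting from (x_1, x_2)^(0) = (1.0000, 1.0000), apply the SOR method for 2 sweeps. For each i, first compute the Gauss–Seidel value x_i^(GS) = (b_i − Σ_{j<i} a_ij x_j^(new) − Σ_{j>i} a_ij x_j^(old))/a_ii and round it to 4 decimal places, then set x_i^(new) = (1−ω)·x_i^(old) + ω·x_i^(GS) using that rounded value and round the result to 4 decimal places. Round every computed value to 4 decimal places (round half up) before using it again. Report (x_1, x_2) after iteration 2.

Iteration 1:
  x_1: GS value = (-11 - (2)·1.0000) / (5) = -2.6000;  x_1 ← (1−ω)·1.0000 + ω·-2.6000 = -4.2920
  x_2: GS value = (3 - (-3)·-4.2920) / (-5) = 1.9752;  x_2 ← (1−ω)·1.0000 + ω·1.9752 = 2.4335
Iteration 2:
  x_1: GS value = (-11 - (2)·2.4335) / (5) = -3.1734;  x_1 ← (1−ω)·-4.2920 + ω·-3.1734 = -2.6477
  x_2: GS value = (3 - (-3)·-2.6477) / (-5) = 0.9886;  x_2 ← (1−ω)·2.4335 + ω·0.9886 = 0.3095

(-2.6477, 0.3095)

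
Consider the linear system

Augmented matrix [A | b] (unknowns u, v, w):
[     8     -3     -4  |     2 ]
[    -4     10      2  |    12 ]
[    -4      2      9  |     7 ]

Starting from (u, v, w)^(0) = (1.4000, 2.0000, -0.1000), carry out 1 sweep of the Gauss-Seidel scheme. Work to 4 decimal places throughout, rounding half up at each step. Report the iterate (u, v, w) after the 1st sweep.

Iteration 1:
  u = (2 - (-3)·2.0000 - (-4)·-0.1000) / (8) = 0.9500
  v = (12 - (-4)·0.9500 - (2)·-0.1000) / (10) = 1.6000
  w = (7 - (-4)·0.9500 - (2)·1.6000) / (9) = 0.8444

(0.9500, 1.6000, 0.8444)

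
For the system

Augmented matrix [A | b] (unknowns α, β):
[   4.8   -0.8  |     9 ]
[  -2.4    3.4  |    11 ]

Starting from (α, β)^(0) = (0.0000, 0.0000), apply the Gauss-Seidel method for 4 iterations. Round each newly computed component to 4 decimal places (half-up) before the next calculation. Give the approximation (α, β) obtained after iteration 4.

(2.7347, 5.1657)

Iteration 1:
  α = (9 - (-0.8)·0.0000) / (4.8) = 1.8750
  β = (11 - (-2.4)·1.8750) / (3.4) = 4.5588
Iteration 2:
  α = (9 - (-0.8)·4.5588) / (4.8) = 2.6348
  β = (11 - (-2.4)·2.6348) / (3.4) = 5.0952
Iteration 3:
  α = (9 - (-0.8)·5.0952) / (4.8) = 2.7242
  β = (11 - (-2.4)·2.7242) / (3.4) = 5.1583
Iteration 4:
  α = (9 - (-0.8)·5.1583) / (4.8) = 2.7347
  β = (11 - (-2.4)·2.7347) / (3.4) = 5.1657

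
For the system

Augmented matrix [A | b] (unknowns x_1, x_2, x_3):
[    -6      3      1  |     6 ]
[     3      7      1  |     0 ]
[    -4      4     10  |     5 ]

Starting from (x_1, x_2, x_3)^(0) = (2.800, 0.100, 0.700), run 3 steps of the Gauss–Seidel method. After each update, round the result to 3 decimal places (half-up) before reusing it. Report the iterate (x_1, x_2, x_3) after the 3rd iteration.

Iteration 1:
  x_1 = (6 - (3)·0.100 - (1)·0.700) / (-6) = -0.833
  x_2 = (0 - (3)·-0.833 - (1)·0.700) / (7) = 0.257
  x_3 = (5 - (-4)·-0.833 - (4)·0.257) / (10) = 0.064
Iteration 2:
  x_1 = (6 - (3)·0.257 - (1)·0.064) / (-6) = -0.861
  x_2 = (0 - (3)·-0.861 - (1)·0.064) / (7) = 0.360
  x_3 = (5 - (-4)·-0.861 - (4)·0.360) / (10) = 0.012
Iteration 3:
  x_1 = (6 - (3)·0.360 - (1)·0.012) / (-6) = -0.818
  x_2 = (0 - (3)·-0.818 - (1)·0.012) / (7) = 0.349
  x_3 = (5 - (-4)·-0.818 - (4)·0.349) / (10) = 0.033

(-0.818, 0.349, 0.033)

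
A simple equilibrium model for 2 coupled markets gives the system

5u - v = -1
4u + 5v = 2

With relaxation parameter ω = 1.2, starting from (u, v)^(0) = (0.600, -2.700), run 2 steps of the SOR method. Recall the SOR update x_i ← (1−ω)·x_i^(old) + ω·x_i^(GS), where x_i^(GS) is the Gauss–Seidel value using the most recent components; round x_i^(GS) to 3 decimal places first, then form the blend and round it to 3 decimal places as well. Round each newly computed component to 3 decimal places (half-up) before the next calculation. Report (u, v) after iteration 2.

Iteration 1:
  u: GS value = (-1 - (-1)·-2.700) / (5) = -0.740;  u ← (1−ω)·0.600 + ω·-0.740 = -1.008
  v: GS value = (2 - (4)·-1.008) / (5) = 1.206;  v ← (1−ω)·-2.700 + ω·1.206 = 1.987
Iteration 2:
  u: GS value = (-1 - (-1)·1.987) / (5) = 0.197;  u ← (1−ω)·-1.008 + ω·0.197 = 0.438
  v: GS value = (2 - (4)·0.438) / (5) = 0.050;  v ← (1−ω)·1.987 + ω·0.050 = -0.337

(0.438, -0.337)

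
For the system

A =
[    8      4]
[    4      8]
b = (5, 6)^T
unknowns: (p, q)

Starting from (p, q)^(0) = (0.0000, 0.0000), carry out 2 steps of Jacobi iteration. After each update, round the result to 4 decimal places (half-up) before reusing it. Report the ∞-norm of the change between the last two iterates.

0.3750

Iteration 1:
  p = (5 - (4)·0.0000) / (8) = 0.6250
  q = (6 - (4)·0.0000) / (8) = 0.7500
Iteration 2:
  p = (5 - (4)·0.7500) / (8) = 0.2500
  q = (6 - (4)·0.6250) / (8) = 0.4375
Change: (-0.3750, -0.3125) → max |·| = 0.3750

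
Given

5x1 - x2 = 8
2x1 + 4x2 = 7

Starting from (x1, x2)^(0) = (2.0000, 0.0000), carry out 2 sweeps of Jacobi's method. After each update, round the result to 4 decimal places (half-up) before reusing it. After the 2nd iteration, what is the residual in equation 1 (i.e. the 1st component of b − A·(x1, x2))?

Iteration 1:
  x1 = (8 - (-1)·0.0000) / (5) = 1.6000
  x2 = (7 - (2)·2.0000) / (4) = 0.7500
Iteration 2:
  x1 = (8 - (-1)·0.7500) / (5) = 1.7500
  x2 = (7 - (2)·1.6000) / (4) = 0.9500
Residual b − A·x = (0.2000, -0.3000)

0.2000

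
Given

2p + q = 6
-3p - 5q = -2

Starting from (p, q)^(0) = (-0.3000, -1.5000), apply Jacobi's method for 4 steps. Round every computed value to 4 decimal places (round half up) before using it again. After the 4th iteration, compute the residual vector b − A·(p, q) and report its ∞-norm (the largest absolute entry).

0.9360

Iteration 1:
  p = (6 - (1)·-1.5000) / (2) = 3.7500
  q = (-2 - (-3)·-0.3000) / (-5) = 0.5800
Iteration 2:
  p = (6 - (1)·0.5800) / (2) = 2.7100
  q = (-2 - (-3)·3.7500) / (-5) = -1.8500
Iteration 3:
  p = (6 - (1)·-1.8500) / (2) = 3.9250
  q = (-2 - (-3)·2.7100) / (-5) = -1.2260
Iteration 4:
  p = (6 - (1)·-1.2260) / (2) = 3.6130
  q = (-2 - (-3)·3.9250) / (-5) = -1.9550
Residual b − A·x = (0.7290, -0.9360); ∞-norm = 0.9360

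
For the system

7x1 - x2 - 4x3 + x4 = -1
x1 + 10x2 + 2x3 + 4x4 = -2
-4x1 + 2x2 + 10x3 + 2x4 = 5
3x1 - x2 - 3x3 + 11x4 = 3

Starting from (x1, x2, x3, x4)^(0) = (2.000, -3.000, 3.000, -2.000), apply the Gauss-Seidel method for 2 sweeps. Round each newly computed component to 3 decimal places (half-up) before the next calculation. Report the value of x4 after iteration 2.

Iteration 1:
  x1 = (-1 - (-1)·-3.000 - (-4)·3.000 - (1)·-2.000) / (7) = 1.429
  x2 = (-2 - (1)·1.429 - (2)·3.000 - (4)·-2.000) / (10) = -0.143
  x3 = (5 - (-4)·1.429 - (2)·-0.143 - (2)·-2.000) / (10) = 1.500
  x4 = (3 - (3)·1.429 - (-1)·-0.143 - (-3)·1.500) / (11) = 0.279
Iteration 2:
  x1 = (-1 - (-1)·-0.143 - (-4)·1.500 - (1)·0.279) / (7) = 0.654
  x2 = (-2 - (1)·0.654 - (2)·1.500 - (4)·0.279) / (10) = -0.677
  x3 = (5 - (-4)·0.654 - (2)·-0.677 - (2)·0.279) / (10) = 0.841
  x4 = (3 - (3)·0.654 - (-1)·-0.677 - (-3)·0.841) / (11) = 0.262

0.262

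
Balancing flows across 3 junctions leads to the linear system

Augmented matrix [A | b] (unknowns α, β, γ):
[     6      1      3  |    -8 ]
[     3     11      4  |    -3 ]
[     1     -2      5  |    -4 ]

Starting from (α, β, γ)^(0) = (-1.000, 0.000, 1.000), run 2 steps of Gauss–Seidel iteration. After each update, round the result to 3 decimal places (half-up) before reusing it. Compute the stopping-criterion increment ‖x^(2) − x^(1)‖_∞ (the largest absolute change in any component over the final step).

Iteration 1:
  α = (-8 - (1)·0.000 - (3)·1.000) / (6) = -1.833
  β = (-3 - (3)·-1.833 - (4)·1.000) / (11) = -0.136
  γ = (-4 - (1)·-1.833 - (-2)·-0.136) / (5) = -0.488
Iteration 2:
  α = (-8 - (1)·-0.136 - (3)·-0.488) / (6) = -1.067
  β = (-3 - (3)·-1.067 - (4)·-0.488) / (11) = 0.196
  γ = (-4 - (1)·-1.067 - (-2)·0.196) / (5) = -0.508
Change: (0.766, 0.332, -0.020) → max |·| = 0.766

0.766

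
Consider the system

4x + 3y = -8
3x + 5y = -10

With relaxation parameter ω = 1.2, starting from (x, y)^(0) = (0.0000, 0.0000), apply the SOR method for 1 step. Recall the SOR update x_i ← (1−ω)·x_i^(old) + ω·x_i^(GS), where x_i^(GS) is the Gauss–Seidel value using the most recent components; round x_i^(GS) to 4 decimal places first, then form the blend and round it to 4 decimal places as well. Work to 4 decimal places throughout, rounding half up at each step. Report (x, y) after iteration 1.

Iteration 1:
  x: GS value = (-8 - (3)·0.0000) / (4) = -2.0000;  x ← (1−ω)·0.0000 + ω·-2.0000 = -2.4000
  y: GS value = (-10 - (3)·-2.4000) / (5) = -0.5600;  y ← (1−ω)·0.0000 + ω·-0.5600 = -0.6720

(-2.4000, -0.6720)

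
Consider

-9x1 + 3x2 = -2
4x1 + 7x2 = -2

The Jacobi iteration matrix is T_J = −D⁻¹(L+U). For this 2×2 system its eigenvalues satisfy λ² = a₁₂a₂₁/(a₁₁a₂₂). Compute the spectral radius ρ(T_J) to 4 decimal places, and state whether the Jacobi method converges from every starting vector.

0.4364

a₁₂a₂₁/(a₁₁a₂₂) = (3)·(4) / ((-9)·(7)) = -0.190476
ρ = √|-0.190476| = √0.190476 = 0.4364
ρ < 1, so Jacobi converges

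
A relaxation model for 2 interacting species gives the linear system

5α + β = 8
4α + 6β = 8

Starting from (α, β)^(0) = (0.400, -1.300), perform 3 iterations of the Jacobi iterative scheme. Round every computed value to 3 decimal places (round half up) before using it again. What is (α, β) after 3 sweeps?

Iteration 1:
  α = (8 - (1)·-1.300) / (5) = 1.860
  β = (8 - (4)·0.400) / (6) = 1.067
Iteration 2:
  α = (8 - (1)·1.067) / (5) = 1.387
  β = (8 - (4)·1.860) / (6) = 0.093
Iteration 3:
  α = (8 - (1)·0.093) / (5) = 1.581
  β = (8 - (4)·1.387) / (6) = 0.409

(1.581, 0.409)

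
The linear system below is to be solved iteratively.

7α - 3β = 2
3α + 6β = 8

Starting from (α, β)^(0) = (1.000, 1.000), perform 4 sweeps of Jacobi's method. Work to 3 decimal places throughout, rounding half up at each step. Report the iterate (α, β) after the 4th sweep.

(0.719, 0.981)

Iteration 1:
  α = (2 - (-3)·1.000) / (7) = 0.714
  β = (8 - (3)·1.000) / (6) = 0.833
Iteration 2:
  α = (2 - (-3)·0.833) / (7) = 0.643
  β = (8 - (3)·0.714) / (6) = 0.976
Iteration 3:
  α = (2 - (-3)·0.976) / (7) = 0.704
  β = (8 - (3)·0.643) / (6) = 1.012
Iteration 4:
  α = (2 - (-3)·1.012) / (7) = 0.719
  β = (8 - (3)·0.704) / (6) = 0.981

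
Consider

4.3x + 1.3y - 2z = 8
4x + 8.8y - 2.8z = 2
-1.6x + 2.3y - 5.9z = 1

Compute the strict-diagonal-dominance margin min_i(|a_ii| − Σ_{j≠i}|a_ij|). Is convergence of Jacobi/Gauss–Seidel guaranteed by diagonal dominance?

1

row 1: |4.3| − (1.3+2) = 1
row 2: |8.8| − (4+2.8) = 2
row 3: |-5.9| − (1.6+2.3) = 2
minimum over rows = 1 → strictly diagonally dominant (convergence guaranteed)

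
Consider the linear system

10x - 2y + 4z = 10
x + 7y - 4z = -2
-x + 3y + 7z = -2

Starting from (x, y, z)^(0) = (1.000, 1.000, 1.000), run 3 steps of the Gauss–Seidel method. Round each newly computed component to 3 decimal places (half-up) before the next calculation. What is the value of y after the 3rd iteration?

Iteration 1:
  x = (10 - (-2)·1.000 - (4)·1.000) / (10) = 0.800
  y = (-2 - (1)·0.800 - (-4)·1.000) / (7) = 0.171
  z = (-2 - (-1)·0.800 - (3)·0.171) / (7) = -0.245
Iteration 2:
  x = (10 - (-2)·0.171 - (4)·-0.245) / (10) = 1.132
  y = (-2 - (1)·1.132 - (-4)·-0.245) / (7) = -0.587
  z = (-2 - (-1)·1.132 - (3)·-0.587) / (7) = 0.128
Iteration 3:
  x = (10 - (-2)·-0.587 - (4)·0.128) / (10) = 0.831
  y = (-2 - (1)·0.831 - (-4)·0.128) / (7) = -0.331
  z = (-2 - (-1)·0.831 - (3)·-0.331) / (7) = -0.025

-0.331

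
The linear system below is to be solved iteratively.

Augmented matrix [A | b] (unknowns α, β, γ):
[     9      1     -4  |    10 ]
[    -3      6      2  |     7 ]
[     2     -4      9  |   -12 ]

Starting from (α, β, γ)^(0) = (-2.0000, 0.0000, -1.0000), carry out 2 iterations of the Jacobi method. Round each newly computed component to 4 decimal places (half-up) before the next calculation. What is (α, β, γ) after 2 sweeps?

(0.6605, 1.7963, -1.2593)

Iteration 1:
  α = (10 - (1)·0.0000 - (-4)·-1.0000) / (9) = 0.6667
  β = (7 - (-3)·-2.0000 - (2)·-1.0000) / (6) = 0.5000
  γ = (-12 - (2)·-2.0000 - (-4)·0.0000) / (9) = -0.8889
Iteration 2:
  α = (10 - (1)·0.5000 - (-4)·-0.8889) / (9) = 0.6605
  β = (7 - (-3)·0.6667 - (2)·-0.8889) / (6) = 1.7963
  γ = (-12 - (2)·0.6667 - (-4)·0.5000) / (9) = -1.2593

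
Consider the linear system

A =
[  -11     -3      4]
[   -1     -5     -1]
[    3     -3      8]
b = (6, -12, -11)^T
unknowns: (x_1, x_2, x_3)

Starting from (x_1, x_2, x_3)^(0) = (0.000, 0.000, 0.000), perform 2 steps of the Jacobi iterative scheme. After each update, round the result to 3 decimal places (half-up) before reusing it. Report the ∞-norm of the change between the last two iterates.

Iteration 1:
  x_1 = (6 - (-3)·0.000 - (4)·0.000) / (-11) = -0.545
  x_2 = (-12 - (-1)·0.000 - (-1)·0.000) / (-5) = 2.400
  x_3 = (-11 - (3)·0.000 - (-3)·0.000) / (8) = -1.375
Iteration 2:
  x_1 = (6 - (-3)·2.400 - (4)·-1.375) / (-11) = -1.700
  x_2 = (-12 - (-1)·-0.545 - (-1)·-1.375) / (-5) = 2.784
  x_3 = (-11 - (3)·-0.545 - (-3)·2.400) / (8) = -0.271
Change: (-1.155, 0.384, 1.104) → max |·| = 1.155

1.155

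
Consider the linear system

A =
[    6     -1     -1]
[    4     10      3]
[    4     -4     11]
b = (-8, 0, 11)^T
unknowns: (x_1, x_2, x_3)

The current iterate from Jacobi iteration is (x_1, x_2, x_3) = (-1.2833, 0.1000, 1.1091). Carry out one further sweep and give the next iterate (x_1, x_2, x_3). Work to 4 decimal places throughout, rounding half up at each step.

(-1.1318, 0.1806, 1.5030)

One sweep:
  x_1 = (-8 - (-1)·0.1000 - (-1)·1.1091) / (6) = -1.1318
  x_2 = (0 - (4)·-1.2833 - (3)·1.1091) / (10) = 0.1806
  x_3 = (11 - (4)·-1.2833 - (-4)·0.1000) / (11) = 1.5030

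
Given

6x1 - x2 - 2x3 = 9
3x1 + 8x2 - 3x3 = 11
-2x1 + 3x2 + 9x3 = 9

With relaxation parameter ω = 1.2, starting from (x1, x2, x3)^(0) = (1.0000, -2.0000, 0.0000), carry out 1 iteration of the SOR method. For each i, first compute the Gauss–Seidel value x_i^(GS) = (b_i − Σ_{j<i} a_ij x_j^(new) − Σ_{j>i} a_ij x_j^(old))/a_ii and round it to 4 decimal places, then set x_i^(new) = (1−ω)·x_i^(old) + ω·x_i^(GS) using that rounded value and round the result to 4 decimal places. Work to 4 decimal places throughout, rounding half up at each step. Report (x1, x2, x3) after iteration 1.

Iteration 1:
  x1: GS value = (9 - (-1)·-2.0000 - (-2)·0.0000) / (6) = 1.1667;  x1 ← (1−ω)·1.0000 + ω·1.1667 = 1.2000
  x2: GS value = (11 - (3)·1.2000 - (-3)·0.0000) / (8) = 0.9250;  x2 ← (1−ω)·-2.0000 + ω·0.9250 = 1.5100
  x3: GS value = (9 - (-2)·1.2000 - (3)·1.5100) / (9) = 0.7633;  x3 ← (1−ω)·0.0000 + ω·0.7633 = 0.9160

(1.2000, 1.5100, 0.9160)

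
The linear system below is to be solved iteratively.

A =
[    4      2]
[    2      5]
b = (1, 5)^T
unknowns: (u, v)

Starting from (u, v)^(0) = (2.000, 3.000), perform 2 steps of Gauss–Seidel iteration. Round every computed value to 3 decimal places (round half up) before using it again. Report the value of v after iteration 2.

1.200

Iteration 1:
  u = (1 - (2)·3.000) / (4) = -1.250
  v = (5 - (2)·-1.250) / (5) = 1.500
Iteration 2:
  u = (1 - (2)·1.500) / (4) = -0.500
  v = (5 - (2)·-0.500) / (5) = 1.200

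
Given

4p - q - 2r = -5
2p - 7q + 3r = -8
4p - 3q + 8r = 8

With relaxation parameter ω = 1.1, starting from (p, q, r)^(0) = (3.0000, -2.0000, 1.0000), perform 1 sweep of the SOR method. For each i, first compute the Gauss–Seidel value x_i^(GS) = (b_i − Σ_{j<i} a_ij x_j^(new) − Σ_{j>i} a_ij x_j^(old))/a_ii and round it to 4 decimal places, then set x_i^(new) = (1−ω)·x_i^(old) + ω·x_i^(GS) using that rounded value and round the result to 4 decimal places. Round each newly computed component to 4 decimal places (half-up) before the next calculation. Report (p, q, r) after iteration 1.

Iteration 1:
  p: GS value = (-5 - (-1)·-2.0000 - (-2)·1.0000) / (4) = -1.2500;  p ← (1−ω)·3.0000 + ω·-1.2500 = -1.6750
  q: GS value = (-8 - (2)·-1.6750 - (3)·1.0000) / (-7) = 1.0929;  q ← (1−ω)·-2.0000 + ω·1.0929 = 1.4022
  r: GS value = (8 - (4)·-1.6750 - (-3)·1.4022) / (8) = 2.3633;  r ← (1−ω)·1.0000 + ω·2.3633 = 2.4996

(-1.6750, 1.4022, 2.4996)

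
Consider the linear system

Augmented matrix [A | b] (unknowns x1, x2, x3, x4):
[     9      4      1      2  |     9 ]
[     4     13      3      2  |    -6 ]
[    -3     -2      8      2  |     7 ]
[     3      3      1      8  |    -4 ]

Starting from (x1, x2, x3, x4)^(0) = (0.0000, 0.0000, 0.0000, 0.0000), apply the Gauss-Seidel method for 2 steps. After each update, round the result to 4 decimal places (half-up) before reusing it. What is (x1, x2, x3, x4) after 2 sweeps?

(1.3841, -1.0209, 1.3185, -0.8010)

Iteration 1:
  x1 = (9 - (4)·0.0000 - (1)·0.0000 - (2)·0.0000) / (9) = 1.0000
  x2 = (-6 - (4)·1.0000 - (3)·0.0000 - (2)·0.0000) / (13) = -0.7692
  x3 = (7 - (-3)·1.0000 - (-2)·-0.7692 - (2)·0.0000) / (8) = 1.0577
  x4 = (-4 - (3)·1.0000 - (3)·-0.7692 - (1)·1.0577) / (8) = -0.7188
Iteration 2:
  x1 = (9 - (4)·-0.7692 - (1)·1.0577 - (2)·-0.7188) / (9) = 1.3841
  x2 = (-6 - (4)·1.3841 - (3)·1.0577 - (2)·-0.7188) / (13) = -1.0209
  x3 = (7 - (-3)·1.3841 - (-2)·-1.0209 - (2)·-0.7188) / (8) = 1.3185
  x4 = (-4 - (3)·1.3841 - (3)·-1.0209 - (1)·1.3185) / (8) = -0.8010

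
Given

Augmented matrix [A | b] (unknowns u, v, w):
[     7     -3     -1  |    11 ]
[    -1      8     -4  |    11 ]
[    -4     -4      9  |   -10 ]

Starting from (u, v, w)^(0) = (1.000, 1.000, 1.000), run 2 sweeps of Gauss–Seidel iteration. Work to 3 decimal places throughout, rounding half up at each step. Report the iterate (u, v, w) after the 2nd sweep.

Iteration 1:
  u = (11 - (-3)·1.000 - (-1)·1.000) / (7) = 2.143
  v = (11 - (-1)·2.143 - (-4)·1.000) / (8) = 2.143
  w = (-10 - (-4)·2.143 - (-4)·2.143) / (9) = 0.794
Iteration 2:
  u = (11 - (-3)·2.143 - (-1)·0.794) / (7) = 2.603
  v = (11 - (-1)·2.603 - (-4)·0.794) / (8) = 2.097
  w = (-10 - (-4)·2.603 - (-4)·2.097) / (9) = 0.978

(2.603, 2.097, 0.978)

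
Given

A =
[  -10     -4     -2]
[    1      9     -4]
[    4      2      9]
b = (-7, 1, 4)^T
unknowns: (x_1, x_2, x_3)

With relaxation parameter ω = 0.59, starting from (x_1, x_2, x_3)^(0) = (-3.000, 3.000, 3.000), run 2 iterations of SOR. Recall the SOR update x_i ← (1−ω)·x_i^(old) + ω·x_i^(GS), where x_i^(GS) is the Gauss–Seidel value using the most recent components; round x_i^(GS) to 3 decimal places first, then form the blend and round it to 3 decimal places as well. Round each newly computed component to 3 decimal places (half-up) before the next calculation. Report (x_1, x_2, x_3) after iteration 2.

Iteration 1:
  x_1: GS value = (-7 - (-4)·3.000 - (-2)·3.000) / (-10) = -1.100;  x_1 ← (1−ω)·-3.000 + ω·-1.100 = -1.879
  x_2: GS value = (1 - (1)·-1.879 - (-4)·3.000) / (9) = 1.653;  x_2 ← (1−ω)·3.000 + ω·1.653 = 2.205
  x_3: GS value = (4 - (4)·-1.879 - (2)·2.205) / (9) = 0.790;  x_3 ← (1−ω)·3.000 + ω·0.790 = 1.696
Iteration 2:
  x_1: GS value = (-7 - (-4)·2.205 - (-2)·1.696) / (-10) = -0.521;  x_1 ← (1−ω)·-1.879 + ω·-0.521 = -1.078
  x_2: GS value = (1 - (1)·-1.078 - (-4)·1.696) / (9) = 0.985;  x_2 ← (1−ω)·2.205 + ω·0.985 = 1.485
  x_3: GS value = (4 - (4)·-1.078 - (2)·1.485) / (9) = 0.594;  x_3 ← (1−ω)·1.696 + ω·0.594 = 1.046

(-1.078, 1.485, 1.046)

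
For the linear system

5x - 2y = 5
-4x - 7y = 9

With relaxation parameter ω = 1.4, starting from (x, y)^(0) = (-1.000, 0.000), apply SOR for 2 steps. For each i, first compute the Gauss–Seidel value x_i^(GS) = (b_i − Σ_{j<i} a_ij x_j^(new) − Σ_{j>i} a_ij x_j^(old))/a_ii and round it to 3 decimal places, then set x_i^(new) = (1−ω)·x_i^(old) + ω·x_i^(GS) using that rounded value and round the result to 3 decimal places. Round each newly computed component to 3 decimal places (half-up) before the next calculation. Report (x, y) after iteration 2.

Iteration 1:
  x: GS value = (5 - (-2)·0.000) / (5) = 1.000;  x ← (1−ω)·-1.000 + ω·1.000 = 1.800
  y: GS value = (9 - (-4)·1.800) / (-7) = -2.314;  y ← (1−ω)·0.000 + ω·-2.314 = -3.240
Iteration 2:
  x: GS value = (5 - (-2)·-3.240) / (5) = -0.296;  x ← (1−ω)·1.800 + ω·-0.296 = -1.134
  y: GS value = (9 - (-4)·-1.134) / (-7) = -0.638;  y ← (1−ω)·-3.240 + ω·-0.638 = 0.403

(-1.134, 0.403)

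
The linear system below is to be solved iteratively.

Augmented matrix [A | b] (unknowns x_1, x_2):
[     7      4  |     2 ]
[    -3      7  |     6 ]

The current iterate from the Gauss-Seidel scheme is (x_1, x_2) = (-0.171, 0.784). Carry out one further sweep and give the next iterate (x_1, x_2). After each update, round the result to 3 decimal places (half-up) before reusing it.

One sweep:
  x_1 = (2 - (4)·0.784) / (7) = -0.162
  x_2 = (6 - (-3)·-0.162) / (7) = 0.788

(-0.162, 0.788)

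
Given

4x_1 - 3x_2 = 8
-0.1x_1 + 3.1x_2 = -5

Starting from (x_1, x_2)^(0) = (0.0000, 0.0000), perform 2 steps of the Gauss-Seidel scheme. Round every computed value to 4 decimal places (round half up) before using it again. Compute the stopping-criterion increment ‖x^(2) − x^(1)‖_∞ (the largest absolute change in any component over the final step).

1.1613

Iteration 1:
  x_1 = (8 - (-3)·0.0000) / (4) = 2.0000
  x_2 = (-5 - (-0.1)·2.0000) / (3.1) = -1.5484
Iteration 2:
  x_1 = (8 - (-3)·-1.5484) / (4) = 0.8387
  x_2 = (-5 - (-0.1)·0.8387) / (3.1) = -1.5858
Change: (-1.1613, -0.0374) → max |·| = 1.1613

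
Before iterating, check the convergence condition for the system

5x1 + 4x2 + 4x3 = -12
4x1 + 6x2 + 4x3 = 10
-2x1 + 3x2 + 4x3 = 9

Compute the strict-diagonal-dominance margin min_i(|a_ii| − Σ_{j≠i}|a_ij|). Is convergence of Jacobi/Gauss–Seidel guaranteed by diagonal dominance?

-3

row 1: |5| − (4+4) = -3
row 2: |6| − (4+4) = -2
row 3: |4| − (2+3) = -1
minimum over rows = -3 → not strictly diagonally dominant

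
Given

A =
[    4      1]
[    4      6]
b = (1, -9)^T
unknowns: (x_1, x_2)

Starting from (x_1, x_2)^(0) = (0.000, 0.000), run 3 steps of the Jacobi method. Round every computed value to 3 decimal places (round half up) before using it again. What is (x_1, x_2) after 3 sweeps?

(0.667, -1.917)

Iteration 1:
  x_1 = (1 - (1)·0.000) / (4) = 0.250
  x_2 = (-9 - (4)·0.000) / (6) = -1.500
Iteration 2:
  x_1 = (1 - (1)·-1.500) / (4) = 0.625
  x_2 = (-9 - (4)·0.250) / (6) = -1.667
Iteration 3:
  x_1 = (1 - (1)·-1.667) / (4) = 0.667
  x_2 = (-9 - (4)·0.625) / (6) = -1.917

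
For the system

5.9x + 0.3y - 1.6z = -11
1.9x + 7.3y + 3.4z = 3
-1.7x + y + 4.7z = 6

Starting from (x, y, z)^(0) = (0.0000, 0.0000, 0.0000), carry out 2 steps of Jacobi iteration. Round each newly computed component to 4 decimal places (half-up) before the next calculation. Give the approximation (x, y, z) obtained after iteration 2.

(-1.5391, 0.3016, 0.5148)

Iteration 1:
  x = (-11 - (0.3)·0.0000 - (-1.6)·0.0000) / (5.9) = -1.8644
  y = (3 - (1.9)·0.0000 - (3.4)·0.0000) / (7.3) = 0.4110
  z = (6 - (-1.7)·0.0000 - (1)·0.0000) / (4.7) = 1.2766
Iteration 2:
  x = (-11 - (0.3)·0.4110 - (-1.6)·1.2766) / (5.9) = -1.5391
  y = (3 - (1.9)·-1.8644 - (3.4)·1.2766) / (7.3) = 0.3016
  z = (6 - (-1.7)·-1.8644 - (1)·0.4110) / (4.7) = 0.5148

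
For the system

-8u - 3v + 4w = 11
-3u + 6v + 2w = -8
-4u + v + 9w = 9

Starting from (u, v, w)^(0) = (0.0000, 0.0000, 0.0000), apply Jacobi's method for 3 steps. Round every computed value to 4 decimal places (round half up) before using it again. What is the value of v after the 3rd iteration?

-1.6998

Iteration 1:
  u = (11 - (-3)·0.0000 - (4)·0.0000) / (-8) = -1.3750
  v = (-8 - (-3)·0.0000 - (2)·0.0000) / (6) = -1.3333
  w = (9 - (-4)·0.0000 - (1)·0.0000) / (9) = 1.0000
Iteration 2:
  u = (11 - (-3)·-1.3333 - (4)·1.0000) / (-8) = -0.3750
  v = (-8 - (-3)·-1.3750 - (2)·1.0000) / (6) = -2.3542
  w = (9 - (-4)·-1.3750 - (1)·-1.3333) / (9) = 0.5370
Iteration 3:
  u = (11 - (-3)·-2.3542 - (4)·0.5370) / (-8) = -0.2237
  v = (-8 - (-3)·-0.3750 - (2)·0.5370) / (6) = -1.6998
  w = (9 - (-4)·-0.3750 - (1)·-2.3542) / (9) = 1.0949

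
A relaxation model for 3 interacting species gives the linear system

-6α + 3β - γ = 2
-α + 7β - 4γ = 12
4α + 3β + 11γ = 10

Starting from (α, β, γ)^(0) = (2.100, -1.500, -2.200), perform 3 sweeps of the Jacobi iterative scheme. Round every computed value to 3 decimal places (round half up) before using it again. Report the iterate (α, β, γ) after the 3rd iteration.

(0.471, 2.258, 0.400)

Iteration 1:
  α = (2 - (3)·-1.500 - (-1)·-2.200) / (-6) = -0.717
  β = (12 - (-1)·2.100 - (-4)·-2.200) / (7) = 0.757
  γ = (10 - (4)·2.100 - (3)·-1.500) / (11) = 0.555
Iteration 2:
  α = (2 - (3)·0.757 - (-1)·0.555) / (-6) = -0.047
  β = (12 - (-1)·-0.717 - (-4)·0.555) / (7) = 1.929
  γ = (10 - (4)·-0.717 - (3)·0.757) / (11) = 0.963
Iteration 3:
  α = (2 - (3)·1.929 - (-1)·0.963) / (-6) = 0.471
  β = (12 - (-1)·-0.047 - (-4)·0.963) / (7) = 2.258
  γ = (10 - (4)·-0.047 - (3)·1.929) / (11) = 0.400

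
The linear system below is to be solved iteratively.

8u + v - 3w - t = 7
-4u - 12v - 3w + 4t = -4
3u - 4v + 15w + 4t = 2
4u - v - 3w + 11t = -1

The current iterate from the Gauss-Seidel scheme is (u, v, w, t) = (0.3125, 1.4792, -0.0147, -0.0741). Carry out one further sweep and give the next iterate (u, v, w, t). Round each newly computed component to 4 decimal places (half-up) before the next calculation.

One sweep:
  u = (7 - (1)·1.4792 - (-3)·-0.0147 - (-1)·-0.0741) / (8) = 0.6753
  v = (-4 - (-4)·0.6753 - (-3)·-0.0147 - (4)·-0.0741) / (-12) = 0.0872
  w = (2 - (3)·0.6753 - (-4)·0.0872 - (4)·-0.0741) / (15) = 0.0413
  t = (-1 - (4)·0.6753 - (-1)·0.0872 - (-3)·0.0413) / (11) = -0.3173

(0.6753, 0.0872, 0.0413, -0.3173)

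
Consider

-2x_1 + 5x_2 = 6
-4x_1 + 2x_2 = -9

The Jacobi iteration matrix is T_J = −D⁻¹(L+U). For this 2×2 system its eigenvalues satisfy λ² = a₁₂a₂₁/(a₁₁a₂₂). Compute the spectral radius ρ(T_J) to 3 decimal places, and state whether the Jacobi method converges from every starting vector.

2.236

a₁₂a₂₁/(a₁₁a₂₂) = (5)·(-4) / ((-2)·(2)) = 5.000000
ρ = √|5.000000| = √5.000000 = 2.236
ρ > 1, so Jacobi diverges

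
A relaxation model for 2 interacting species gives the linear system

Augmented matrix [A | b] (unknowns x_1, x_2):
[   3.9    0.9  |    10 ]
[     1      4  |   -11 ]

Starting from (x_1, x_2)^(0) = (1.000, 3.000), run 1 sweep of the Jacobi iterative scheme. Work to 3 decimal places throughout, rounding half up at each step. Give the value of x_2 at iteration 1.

Iteration 1:
  x_1 = (10 - (0.9)·3.000) / (3.9) = 1.872
  x_2 = (-11 - (1)·1.000) / (4) = -3.000

-3.000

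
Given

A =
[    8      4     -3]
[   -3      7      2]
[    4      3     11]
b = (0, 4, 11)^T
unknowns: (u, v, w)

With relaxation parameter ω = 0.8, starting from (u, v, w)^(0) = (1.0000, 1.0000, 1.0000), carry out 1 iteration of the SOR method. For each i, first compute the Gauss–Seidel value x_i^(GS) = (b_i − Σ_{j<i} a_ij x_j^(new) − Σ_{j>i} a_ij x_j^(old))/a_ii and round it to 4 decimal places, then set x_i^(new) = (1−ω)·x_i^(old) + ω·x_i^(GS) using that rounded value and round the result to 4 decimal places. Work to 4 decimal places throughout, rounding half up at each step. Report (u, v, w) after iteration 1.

(0.1000, 0.4629, 0.8699)

Iteration 1:
  u: GS value = (0 - (4)·1.0000 - (-3)·1.0000) / (8) = -0.1250;  u ← (1−ω)·1.0000 + ω·-0.1250 = 0.1000
  v: GS value = (4 - (-3)·0.1000 - (2)·1.0000) / (7) = 0.3286;  v ← (1−ω)·1.0000 + ω·0.3286 = 0.4629
  w: GS value = (11 - (4)·0.1000 - (3)·0.4629) / (11) = 0.8374;  w ← (1−ω)·1.0000 + ω·0.8374 = 0.8699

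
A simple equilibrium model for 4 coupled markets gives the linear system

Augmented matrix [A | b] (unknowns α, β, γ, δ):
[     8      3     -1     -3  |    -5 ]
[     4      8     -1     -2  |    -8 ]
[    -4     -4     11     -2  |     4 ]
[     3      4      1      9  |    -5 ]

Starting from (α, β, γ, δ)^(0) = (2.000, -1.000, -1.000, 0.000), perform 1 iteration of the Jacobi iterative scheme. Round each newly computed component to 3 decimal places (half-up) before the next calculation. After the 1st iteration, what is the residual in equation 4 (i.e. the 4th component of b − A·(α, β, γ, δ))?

9.901

Iteration 1:
  α = (-5 - (3)·-1.000 - (-1)·-1.000 - (-3)·0.000) / (8) = -0.375
  β = (-8 - (4)·2.000 - (-1)·-1.000 - (-2)·0.000) / (8) = -2.125
  γ = (4 - (-4)·2.000 - (-4)·-1.000 - (-2)·0.000) / (11) = 0.727
  δ = (-5 - (3)·2.000 - (4)·-1.000 - (1)·-1.000) / (9) = -0.667
Residual b − A·x = (3.101, 9.893, -15.331, 9.901)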